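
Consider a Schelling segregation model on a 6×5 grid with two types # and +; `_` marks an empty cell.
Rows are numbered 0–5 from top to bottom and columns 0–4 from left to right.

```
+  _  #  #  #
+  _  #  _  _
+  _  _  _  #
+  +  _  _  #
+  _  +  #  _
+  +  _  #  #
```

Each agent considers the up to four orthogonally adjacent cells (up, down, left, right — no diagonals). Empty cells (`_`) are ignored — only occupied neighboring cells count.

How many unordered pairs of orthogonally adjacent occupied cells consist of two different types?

Scan each occupied cell's neighbors to the right and below so each pair is counted once.
From row 0: 0 unlike of 4 pairs (running 0/4).
From row 1: 0 unlike of 1 pairs (running 0/5).
From row 2: 0 unlike of 2 pairs (running 0/7).
From row 3: 0 unlike of 2 pairs (running 0/9).
From row 4: 1 unlike of 3 pairs (running 1/12).
From row 5: 0 unlike of 2 pairs (running 1/14).
Total adjacent occupied pairs: 14; unlike-type pairs: 1.

1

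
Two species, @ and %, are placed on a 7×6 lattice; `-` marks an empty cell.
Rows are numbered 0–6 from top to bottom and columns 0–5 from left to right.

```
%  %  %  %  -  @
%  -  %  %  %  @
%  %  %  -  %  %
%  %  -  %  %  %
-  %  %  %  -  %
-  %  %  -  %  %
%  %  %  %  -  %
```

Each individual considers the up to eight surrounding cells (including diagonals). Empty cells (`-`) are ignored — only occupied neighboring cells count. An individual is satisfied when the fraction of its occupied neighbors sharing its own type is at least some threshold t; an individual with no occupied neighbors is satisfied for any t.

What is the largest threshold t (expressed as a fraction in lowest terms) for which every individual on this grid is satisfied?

Row 0: (0,0)% 2/2 · (0,1)% 4/4 · (0,2)% 4/4 · (0,3)% 4/4 · (0,5)@ 1/2
Row 1: (1,0)% 4/4 · (1,2)% 6/6 · (1,3)% 6/6 · (1,4)% 4/6 · (1,5)@ 1/4
Row 2: (2,0)% 4/4 · (2,1)% 6/6 · (2,2)% 5/5 · (2,4)% 6/7 · (2,5)% 4/5
Row 3: (3,0)% 4/4 · (3,1)% 6/6 · (3,3)% 5/5 · (3,4)% 6/6 · (3,5)% 4/4
Row 4: (4,1)% 5/5 · (4,2)% 6/6 · (4,3)% 5/5 · (4,5)% 4/4
Row 5: (5,1)% 6/6 · (5,2)% 7/7 · (5,4)% 5/5 · (5,5)% 3/3
Row 6: (6,0)% 2/2 · (6,1)% 4/4 · (6,2)% 4/4 · (6,3)% 3/3 · (6,5)% 2/2
The smallest same-type fraction is 1/4 at (1,5), which reduces to 1/4. Any threshold above that leaves this individual unsatisfied.

1/4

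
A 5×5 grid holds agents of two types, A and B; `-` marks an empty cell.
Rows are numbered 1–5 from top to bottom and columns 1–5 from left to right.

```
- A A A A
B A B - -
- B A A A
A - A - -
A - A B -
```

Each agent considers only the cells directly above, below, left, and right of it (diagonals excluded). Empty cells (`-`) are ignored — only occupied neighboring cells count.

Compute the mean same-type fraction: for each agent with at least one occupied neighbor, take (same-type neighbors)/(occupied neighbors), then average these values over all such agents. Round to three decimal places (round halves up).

(1,2)A 2/2
(1,3)A 2/3
(1,4)A 2/2
(1,5)A 1/1
(2,1)B 0/1
(2,2)A 1/4
(2,3)B 0/3
(3,2)B 0/2
(3,3)A 2/4
(3,4)A 2/2
(3,5)A 1/1
(4,1)A 1/1
(4,3)A 2/2
(5,1)A 1/1
(5,3)A 1/2
(5,4)B 0/1
Sum over 16 agents: 2/2 + 2/3 + 2/2 + 1/1 + 0/1 + 1/4 + 0/3 + 0/2 + 2/4 + 2/2 + 1/1 + 1/1 + 2/2 + 1/1 + 1/2 + 0/1 = 119/12; mean = 119/12 ÷ 16 = 119/192 = 0.619791… → 0.620.

0.620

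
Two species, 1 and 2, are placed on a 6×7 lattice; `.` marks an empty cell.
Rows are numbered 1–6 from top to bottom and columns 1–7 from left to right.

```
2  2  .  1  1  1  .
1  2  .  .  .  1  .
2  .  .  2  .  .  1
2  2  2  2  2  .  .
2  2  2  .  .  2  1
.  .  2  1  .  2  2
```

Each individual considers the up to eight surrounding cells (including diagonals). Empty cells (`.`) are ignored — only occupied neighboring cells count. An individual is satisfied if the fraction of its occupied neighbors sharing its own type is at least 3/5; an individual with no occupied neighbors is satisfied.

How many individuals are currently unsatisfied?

3

(1,1)2 2/3 ok
(1,2)2 2/3 ok
(1,4)1 1/1 ok
(1,5)1 3/3 ok
(1,6)1 2/2 ok
(2,1)1 0/4 unhappy
(2,2)2 3/4 ok
(2,6)1 3/3 ok
(3,1)2 3/4 ok
(3,4)2 3/3 ok
(3,7)1 1/1 ok
(4,1)2 4/4 ok
(4,2)2 6/6 ok
(4,3)2 5/5 ok
(4,4)2 4/4 ok
(4,5)2 3/3 ok
(5,1)2 3/3 ok
(5,2)2 6/6 ok
(5,3)2 5/6 ok
(5,6)2 3/4 ok
(5,7)1 0/3 unhappy
(6,3)2 2/3 ok
(6,4)1 0/2 unhappy
(6,6)2 2/3 ok
(6,7)2 2/3 ok
Unsatisfied: (2,1), (5,7), (6,4) — 3 in total.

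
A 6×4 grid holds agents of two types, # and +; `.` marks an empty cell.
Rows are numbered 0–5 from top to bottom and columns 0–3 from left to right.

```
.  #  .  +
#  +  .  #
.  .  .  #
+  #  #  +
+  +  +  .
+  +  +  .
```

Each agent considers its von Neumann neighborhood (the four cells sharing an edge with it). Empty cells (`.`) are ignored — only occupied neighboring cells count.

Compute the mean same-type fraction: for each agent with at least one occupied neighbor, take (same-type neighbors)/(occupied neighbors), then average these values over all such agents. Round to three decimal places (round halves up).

0.474

(0,1)# 0/1
(0,3)+ 0/1
(1,0)# 0/1
(1,1)+ 0/2
(1,3)# 1/2
(2,3)# 1/2
(3,0)+ 1/2
(3,1)# 1/3
(3,2)# 1/3
(3,3)+ 0/2
(4,0)+ 3/3
(4,1)+ 3/4
(4,2)+ 2/3
(5,0)+ 2/2
(5,1)+ 3/3
(5,2)+ 2/2
Sum over 16 agents: 0/1 + 0/1 + 0/1 + 0/2 + 1/2 + 1/2 + 1/2 + 1/3 + 1/3 + 0/2 + 3/3 + 3/4 + 2/3 + 2/2 + 3/3 + 2/2 = 91/12; mean = 91/12 ÷ 16 = 91/192 = 0.473958… → 0.474.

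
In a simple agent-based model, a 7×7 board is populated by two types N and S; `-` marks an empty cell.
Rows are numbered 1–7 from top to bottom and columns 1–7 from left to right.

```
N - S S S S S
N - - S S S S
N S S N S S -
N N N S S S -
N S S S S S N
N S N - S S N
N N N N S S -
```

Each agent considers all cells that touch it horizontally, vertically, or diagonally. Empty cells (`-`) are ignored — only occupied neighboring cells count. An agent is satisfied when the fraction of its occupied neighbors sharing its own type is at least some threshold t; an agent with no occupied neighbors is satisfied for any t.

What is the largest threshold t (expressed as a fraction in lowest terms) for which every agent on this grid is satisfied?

1/7

Row 1: (1,1)N 1/1 · (1,3)S 2/2 · (1,4)S 4/4 · (1,5)S 5/5 · (1,6)S 5/5 · (1,7)S 3/3
Row 2: (2,1)N 2/3 · (2,4)S 6/7 · (2,5)S 7/8 · (2,6)S 7/7 · (2,7)S 4/4
Row 3: (3,1)N 3/4 · (3,2)S 1/6 · (3,3)S 3/6 · (3,4)N 1/7 · (3,5)S 7/8 · (3,6)S 6/6
Row 4: (4,1)N 3/5 · (4,2)N 4/8 · (4,3)N 2/8 · (4,4)S 6/8 · (4,5)S 7/8 · (4,6)S 5/6
Row 5: (5,1)N 3/5 · (5,2)S 2/8 · (5,3)S 4/7 · (5,4)S 5/7 · (5,5)S 7/7 · (5,6)S 5/7 · (5,7)N 1/4
Row 6: (6,1)N 3/5 · (6,2)S 2/8 · (6,3)N 3/7 · (6,5)S 6/7 · (6,6)S 5/7 · (6,7)N 1/4
Row 7: (7,1)N 2/3 · (7,2)N 4/5 · (7,3)N 3/4 · (7,4)N 2/4 · (7,5)S 3/4 · (7,6)S 3/4
The smallest same-type fraction is 1/7 at (3,4), which reduces to 1/7. Any threshold above that leaves this agent unsatisfied.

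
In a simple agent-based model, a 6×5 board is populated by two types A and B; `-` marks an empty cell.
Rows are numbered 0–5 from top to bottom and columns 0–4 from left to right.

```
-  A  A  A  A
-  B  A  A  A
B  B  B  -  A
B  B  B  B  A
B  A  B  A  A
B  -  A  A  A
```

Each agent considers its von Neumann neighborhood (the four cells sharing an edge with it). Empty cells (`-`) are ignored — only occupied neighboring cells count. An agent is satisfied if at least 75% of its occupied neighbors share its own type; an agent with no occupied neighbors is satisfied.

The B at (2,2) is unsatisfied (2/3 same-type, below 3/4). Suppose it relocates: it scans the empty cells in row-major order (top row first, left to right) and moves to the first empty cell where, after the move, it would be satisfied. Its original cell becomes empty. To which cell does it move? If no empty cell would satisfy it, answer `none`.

Vacating (2,2). Empty cells in order:
  (0,0): 0/1 same-type → still unsatisfied.
  (1,0): 2/2 same-type → satisfied — stop here.

(1,0)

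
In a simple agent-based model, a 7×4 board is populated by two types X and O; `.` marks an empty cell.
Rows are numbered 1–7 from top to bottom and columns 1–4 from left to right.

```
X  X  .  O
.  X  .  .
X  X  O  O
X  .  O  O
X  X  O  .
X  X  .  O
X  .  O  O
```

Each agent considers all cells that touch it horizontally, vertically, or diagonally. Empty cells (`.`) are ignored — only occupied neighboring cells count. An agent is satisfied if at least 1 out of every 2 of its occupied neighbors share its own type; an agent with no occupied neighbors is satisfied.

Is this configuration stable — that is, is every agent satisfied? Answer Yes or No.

(1,1)X 2/2 satisfied
(1,2)X 2/2 satisfied
(1,4)O 0/0 satisfied
(2,2)X 4/5 satisfied
(3,1)X 3/3 satisfied
(3,2)X 3/5 satisfied
(3,3)O 3/5 satisfied
(3,4)O 3/3 satisfied
(4,1)X 4/4 satisfied
(4,3)O 4/6 satisfied
(4,4)O 4/4 satisfied
(5,1)X 4/4 satisfied
(5,2)X 4/6 satisfied
(5,3)O 3/5 satisfied
(6,1)X 4/4 satisfied
(6,2)X 4/6 satisfied
(6,4)O 3/3 satisfied
(7,1)X 2/2 satisfied
(7,3)O 2/3 satisfied
(7,4)O 2/2 satisfied
All meet the threshold, so the configuration is stable.

Yes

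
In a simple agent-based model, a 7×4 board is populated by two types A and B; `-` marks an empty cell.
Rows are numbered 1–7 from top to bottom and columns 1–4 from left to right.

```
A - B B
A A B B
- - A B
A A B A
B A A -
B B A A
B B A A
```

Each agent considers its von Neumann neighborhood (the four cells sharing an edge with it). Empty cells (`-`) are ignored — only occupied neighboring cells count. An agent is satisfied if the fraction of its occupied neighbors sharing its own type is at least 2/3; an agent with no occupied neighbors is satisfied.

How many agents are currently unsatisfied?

10

Row 1: (1,1)A 1/1 ok · (1,3)B 2/2 ok · (1,4)B 2/2 ok
Row 2: (2,1)A 2/2 ok · (2,2)A 1/2 unhappy · (2,3)B 2/4 unhappy · (2,4)B 3/3 ok
Row 3: (3,3)A 0/3 unhappy · (3,4)B 1/3 unhappy
Row 4: (4,1)A 1/2 unhappy · (4,2)A 2/3 ok · (4,3)B 0/4 unhappy · (4,4)A 0/2 unhappy
Row 5: (5,1)B 1/3 unhappy · (5,2)A 2/4 unhappy · (5,3)A 2/3 ok
Row 6: (6,1)B 3/3 ok · (6,2)B 2/4 unhappy · (6,3)A 3/4 ok · (6,4)A 2/2 ok
Row 7: (7,1)B 2/2 ok · (7,2)B 2/3 ok · (7,3)A 2/3 ok · (7,4)A 2/2 ok
Unsatisfied: (2,2), (2,3), (3,3), (3,4), (4,1), (4,3), (4,4), (5,1), (5,2), (6,2) — 10 in total.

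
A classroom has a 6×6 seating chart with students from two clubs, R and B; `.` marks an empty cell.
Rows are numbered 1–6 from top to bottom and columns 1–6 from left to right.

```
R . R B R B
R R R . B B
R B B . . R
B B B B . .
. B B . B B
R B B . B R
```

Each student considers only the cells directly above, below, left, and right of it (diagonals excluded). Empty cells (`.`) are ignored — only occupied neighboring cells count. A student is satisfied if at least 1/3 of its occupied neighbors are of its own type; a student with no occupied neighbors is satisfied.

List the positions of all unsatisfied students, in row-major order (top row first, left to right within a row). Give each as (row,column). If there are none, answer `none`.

(1,4), (1,5), (3,6), (6,1), (6,6)

Row 1: (1,1)R 1/1 ok · (1,3)R 1/2 ok · (1,4)B 0/2 unhappy · (1,5)R 0/3 unhappy · (1,6)B 1/2 ok
Row 2: (2,1)R 3/3 ok · (2,2)R 2/3 ok · (2,3)R 2/3 ok · (2,5)B 1/2 ok · (2,6)B 2/3 ok
Row 3: (3,1)R 1/3 ok · (3,2)B 2/4 ok · (3,3)B 2/3 ok · (3,6)R 0/1 unhappy
Row 4: (4,1)B 1/2 ok · (4,2)B 4/4 ok · (4,3)B 4/4 ok · (4,4)B 1/1 ok
Row 5: (5,2)B 3/3 ok · (5,3)B 3/3 ok · (5,5)B 2/2 ok · (5,6)B 1/2 ok
Row 6: (6,1)R 0/1 unhappy · (6,2)B 2/3 ok · (6,3)B 2/2 ok · (6,5)B 1/2 ok · (6,6)R 0/2 unhappy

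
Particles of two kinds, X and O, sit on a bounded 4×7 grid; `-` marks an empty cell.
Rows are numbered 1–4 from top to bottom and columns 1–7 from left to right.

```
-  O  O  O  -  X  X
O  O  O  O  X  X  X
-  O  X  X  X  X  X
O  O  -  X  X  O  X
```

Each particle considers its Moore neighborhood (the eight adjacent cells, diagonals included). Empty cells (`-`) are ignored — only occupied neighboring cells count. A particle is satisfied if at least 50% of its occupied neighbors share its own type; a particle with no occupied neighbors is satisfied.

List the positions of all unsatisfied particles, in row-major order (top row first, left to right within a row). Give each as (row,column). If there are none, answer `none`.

(2,4), (3,3), (4,6)

Row 1: (1,2)O 4/4 ✓ · (1,3)O 5/5 ✓ · (1,4)O 3/4 ✓ · (1,6)X 4/4 ✓ · (1,7)X 3/3 ✓
Row 2: (2,1)O 3/3 ✓ · (2,2)O 5/6 ✓ · (2,3)O 6/8 ✓ · (2,4)O 3/7 ✗ · (2,5)X 5/7 ✓ · (2,6)X 7/7 ✓ · (2,7)X 5/5 ✓
Row 3: (3,2)O 5/6 ✓ · (3,3)X 2/7 ✗ · (3,4)X 5/7 ✓ · (3,5)X 6/8 ✓ · (3,6)X 7/8 ✓ · (3,7)X 4/5 ✓
Row 4: (4,1)O 2/2 ✓ · (4,2)O 2/3 ✓ · (4,4)X 4/4 ✓ · (4,5)X 4/5 ✓ · (4,6)O 0/5 ✗ · (4,7)X 2/3 ✓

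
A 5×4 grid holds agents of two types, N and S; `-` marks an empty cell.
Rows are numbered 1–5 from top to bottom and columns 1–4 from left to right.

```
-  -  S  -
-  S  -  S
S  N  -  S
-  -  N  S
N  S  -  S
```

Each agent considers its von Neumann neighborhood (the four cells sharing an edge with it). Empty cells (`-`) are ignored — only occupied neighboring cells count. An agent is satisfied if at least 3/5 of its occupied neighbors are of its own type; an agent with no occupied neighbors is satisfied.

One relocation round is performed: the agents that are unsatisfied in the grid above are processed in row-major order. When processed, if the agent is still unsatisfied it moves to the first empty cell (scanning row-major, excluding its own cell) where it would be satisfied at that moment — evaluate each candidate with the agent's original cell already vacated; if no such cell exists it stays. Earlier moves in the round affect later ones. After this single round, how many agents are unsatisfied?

0

Initially unsatisfied (in order): (2,2), (3,1), (3,2), (4,3), (5,1), (5,2).
  (2,2) → (1,1).
  (3,1) → (1,2).
  (3,2): now satisfied by earlier moves; stays.
  (4,3) → (3,1).
  (5,1) → (4,1).
  (5,2): now satisfied by earlier moves; stays.
Resulting grid:
S S S -
- - - S
N N - S
N - - S
- S - S
All satisfied now.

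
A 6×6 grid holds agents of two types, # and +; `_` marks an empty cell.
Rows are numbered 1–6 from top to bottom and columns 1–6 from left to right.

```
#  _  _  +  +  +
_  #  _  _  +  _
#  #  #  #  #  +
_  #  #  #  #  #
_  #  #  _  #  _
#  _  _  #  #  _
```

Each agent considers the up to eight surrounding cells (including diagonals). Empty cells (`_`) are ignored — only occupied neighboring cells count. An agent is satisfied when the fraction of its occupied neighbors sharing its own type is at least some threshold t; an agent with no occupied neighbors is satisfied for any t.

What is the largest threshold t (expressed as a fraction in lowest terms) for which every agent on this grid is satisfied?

1/4

(1,1)# 1/1
(1,4)+ 2/2
(1,5)+ 3/3
(1,6)+ 2/2
(2,2)# 4/4
(2,5)+ 4/6
(3,1)# 3/3
(3,2)# 5/5
(3,3)# 6/6
(3,4)# 5/6
(3,5)# 4/6
(3,6)+ 1/4
(4,2)# 6/6
(4,3)# 7/7
(4,4)# 7/7
(4,5)# 5/6
(4,6)# 3/4
(5,2)# 4/4
(5,3)# 5/5
(5,5)# 5/5
(6,1)# 1/1
(6,4)# 3/3
(6,5)# 2/2
The smallest same-type fraction is 1/4 at (3,6), which reduces to 1/4. Any threshold above that leaves this agent unsatisfied.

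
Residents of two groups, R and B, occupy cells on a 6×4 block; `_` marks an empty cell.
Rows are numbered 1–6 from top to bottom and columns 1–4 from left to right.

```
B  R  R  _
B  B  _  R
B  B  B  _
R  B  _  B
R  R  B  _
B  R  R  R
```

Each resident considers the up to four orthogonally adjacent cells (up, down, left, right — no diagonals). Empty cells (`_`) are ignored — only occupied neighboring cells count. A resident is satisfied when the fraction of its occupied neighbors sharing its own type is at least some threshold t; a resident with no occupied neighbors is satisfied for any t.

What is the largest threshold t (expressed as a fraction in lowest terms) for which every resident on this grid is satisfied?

(1,1)B 1/2
(1,2)R 1/3
(1,3)R 1/1
(2,1)B 3/3
(2,2)B 2/3
(2,4)R — no occupied neighbors
(3,1)B 2/3
(3,2)B 4/4
(3,3)B 1/1
(4,1)R 1/3
(4,2)B 1/3
(4,4)B — no occupied neighbors
(5,1)R 2/3
(5,2)R 2/4
(5,3)B 0/2
(6,1)B 0/2
(6,2)R 2/3
(6,3)R 2/3
(6,4)R 1/1
The smallest same-type fraction is 0/2 at (5,3), which reduces to 0/1. Any threshold above that leaves this resident unsatisfied.

0/1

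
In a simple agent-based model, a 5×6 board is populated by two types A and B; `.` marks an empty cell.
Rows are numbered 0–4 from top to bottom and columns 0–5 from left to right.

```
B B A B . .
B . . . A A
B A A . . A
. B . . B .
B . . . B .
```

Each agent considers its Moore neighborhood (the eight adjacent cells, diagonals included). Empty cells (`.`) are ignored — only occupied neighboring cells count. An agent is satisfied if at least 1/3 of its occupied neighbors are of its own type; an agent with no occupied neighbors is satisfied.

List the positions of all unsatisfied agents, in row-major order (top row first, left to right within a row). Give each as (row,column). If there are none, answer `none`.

Row 0: (0,0)B 2/2 ok · (0,1)B 2/3 ok · (0,2)A 0/2 unhappy · (0,3)B 0/2 unhappy
Row 1: (1,0)B 3/4 ok · (1,4)A 2/3 ok · (1,5)A 2/2 ok
Row 2: (2,0)B 2/3 ok · (2,1)A 1/4 unhappy · (2,2)A 1/2 ok · (2,5)A 2/3 ok
Row 3: (3,1)B 2/4 ok · (3,4)B 1/2 ok
Row 4: (4,0)B 1/1 ok · (4,4)B 1/1 ok

(0,2), (0,3), (2,1)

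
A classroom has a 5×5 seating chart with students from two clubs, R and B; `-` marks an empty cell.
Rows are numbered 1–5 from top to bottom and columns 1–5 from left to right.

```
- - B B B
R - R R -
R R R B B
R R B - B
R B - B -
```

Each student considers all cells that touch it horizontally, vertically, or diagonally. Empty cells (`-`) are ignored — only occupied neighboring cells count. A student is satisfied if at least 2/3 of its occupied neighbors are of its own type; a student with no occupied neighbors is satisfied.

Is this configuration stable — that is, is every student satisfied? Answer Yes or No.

No

(1,3)B 1/3 unhappy
(1,4)B 2/4 unhappy
(1,5)B 1/2 unhappy
(2,1)R 2/2 ok
(2,3)R 3/6 unhappy
(2,4)R 2/7 unhappy
(3,1)R 4/4 ok
(3,2)R 6/7 ok
(3,3)R 4/6 ok
(3,4)B 3/6 unhappy
(3,5)B 2/3 ok
(4,1)R 4/5 ok
(4,2)R 5/7 ok
(4,3)B 3/6 unhappy
(4,5)B 3/3 ok
(5,1)R 2/3 ok
(5,2)B 1/4 unhappy
(5,4)B 2/2 ok
For instance (1,3) has only 1/3 same-type neighbors, below 2/3.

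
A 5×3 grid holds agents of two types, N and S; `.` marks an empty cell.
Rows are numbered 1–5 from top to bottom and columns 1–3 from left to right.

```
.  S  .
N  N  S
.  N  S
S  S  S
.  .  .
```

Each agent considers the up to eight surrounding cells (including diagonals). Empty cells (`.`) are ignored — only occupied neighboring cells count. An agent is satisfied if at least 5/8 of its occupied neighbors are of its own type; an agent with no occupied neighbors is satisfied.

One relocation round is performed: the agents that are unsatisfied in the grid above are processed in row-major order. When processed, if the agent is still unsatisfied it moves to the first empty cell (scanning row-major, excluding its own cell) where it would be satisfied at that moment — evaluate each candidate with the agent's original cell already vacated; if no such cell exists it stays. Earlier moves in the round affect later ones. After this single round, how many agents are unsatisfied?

Initially unsatisfied (in order): (1,2), (2,2), (2,3), (3,2), (3,3), (4,1).
  (1,2) → (5,1).
  (2,2) → (1,1).
  (2,3) → (1,3).
  (3,2) → (1,2).
  (3,3): now satisfied by earlier moves; stays.
  (4,1): now satisfied by earlier moves; stays.
Resulting grid:
N N S
N . .
. . S
S S S
S . .
Unsatisfied now: (1,3).

1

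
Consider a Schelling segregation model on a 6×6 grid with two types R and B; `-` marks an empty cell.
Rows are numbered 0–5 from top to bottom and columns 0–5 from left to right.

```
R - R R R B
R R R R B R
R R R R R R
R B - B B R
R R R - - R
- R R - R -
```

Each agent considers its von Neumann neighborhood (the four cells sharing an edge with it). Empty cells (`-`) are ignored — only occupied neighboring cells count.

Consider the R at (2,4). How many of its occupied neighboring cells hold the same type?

Occupied neighbors of (2,4): (1,4)=B, (3,4)=B, (2,3)=R, (2,5)=R.
Same type (R): 2 of 4.

2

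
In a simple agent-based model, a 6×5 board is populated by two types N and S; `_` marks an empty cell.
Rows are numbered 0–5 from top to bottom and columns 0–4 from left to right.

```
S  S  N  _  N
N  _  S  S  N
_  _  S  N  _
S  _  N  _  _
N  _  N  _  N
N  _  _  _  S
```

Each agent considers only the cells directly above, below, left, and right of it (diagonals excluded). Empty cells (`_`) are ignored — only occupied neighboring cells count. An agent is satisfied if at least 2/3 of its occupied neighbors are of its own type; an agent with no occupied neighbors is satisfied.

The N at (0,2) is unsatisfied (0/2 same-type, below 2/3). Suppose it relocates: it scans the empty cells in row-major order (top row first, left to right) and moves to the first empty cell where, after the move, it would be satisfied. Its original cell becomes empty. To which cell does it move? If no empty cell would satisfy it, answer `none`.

(2,4)

Vacating (0,2). Empty cells in order:
  (0,3): 1/2 same-type → still unsatisfied.
  (1,1): 1/3 same-type → still unsatisfied.
  (2,0): 1/2 same-type → still unsatisfied.
  (2,1): 0/1 same-type → still unsatisfied.
  (2,4): 2/2 same-type → satisfied — stop here.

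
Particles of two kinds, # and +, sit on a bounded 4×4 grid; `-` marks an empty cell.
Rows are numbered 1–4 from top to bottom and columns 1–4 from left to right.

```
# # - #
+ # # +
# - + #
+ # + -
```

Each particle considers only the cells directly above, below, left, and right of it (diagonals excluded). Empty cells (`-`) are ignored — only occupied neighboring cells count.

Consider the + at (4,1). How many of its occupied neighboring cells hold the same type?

Occupied neighbors of (4,1): (3,1)=#, (4,2)=#.
Same type (+): 0 of 2.

0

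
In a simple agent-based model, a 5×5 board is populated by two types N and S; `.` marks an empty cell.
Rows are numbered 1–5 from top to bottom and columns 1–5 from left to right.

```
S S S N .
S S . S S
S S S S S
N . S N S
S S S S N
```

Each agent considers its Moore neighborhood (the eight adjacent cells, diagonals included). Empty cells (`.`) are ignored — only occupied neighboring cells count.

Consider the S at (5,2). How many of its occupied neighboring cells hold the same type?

Occupied neighbors of (5,2): (4,1)=N, (4,3)=S, (5,1)=S, (5,3)=S.
Same type (S): 3 of 4.

3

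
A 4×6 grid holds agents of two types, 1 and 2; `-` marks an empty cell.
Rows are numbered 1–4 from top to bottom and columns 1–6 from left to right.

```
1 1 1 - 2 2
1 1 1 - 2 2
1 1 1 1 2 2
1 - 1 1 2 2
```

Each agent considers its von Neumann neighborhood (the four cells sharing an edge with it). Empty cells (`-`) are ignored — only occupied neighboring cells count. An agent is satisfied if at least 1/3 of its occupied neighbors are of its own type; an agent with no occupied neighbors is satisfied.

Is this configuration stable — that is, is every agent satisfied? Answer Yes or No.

(1,1)1 2/2 satisfied
(1,2)1 3/3 satisfied
(1,3)1 2/2 satisfied
(1,5)2 2/2 satisfied
(1,6)2 2/2 satisfied
(2,1)1 3/3 satisfied
(2,2)1 4/4 satisfied
(2,3)1 3/3 satisfied
(2,5)2 3/3 satisfied
(2,6)2 3/3 satisfied
(3,1)1 3/3 satisfied
(3,2)1 3/3 satisfied
(3,3)1 4/4 satisfied
(3,4)1 2/3 satisfied
(3,5)2 3/4 satisfied
(3,6)2 3/3 satisfied
(4,1)1 1/1 satisfied
(4,3)1 2/2 satisfied
(4,4)1 2/3 satisfied
(4,5)2 2/3 satisfied
(4,6)2 2/2 satisfied
All meet the threshold, so the configuration is stable.

Yes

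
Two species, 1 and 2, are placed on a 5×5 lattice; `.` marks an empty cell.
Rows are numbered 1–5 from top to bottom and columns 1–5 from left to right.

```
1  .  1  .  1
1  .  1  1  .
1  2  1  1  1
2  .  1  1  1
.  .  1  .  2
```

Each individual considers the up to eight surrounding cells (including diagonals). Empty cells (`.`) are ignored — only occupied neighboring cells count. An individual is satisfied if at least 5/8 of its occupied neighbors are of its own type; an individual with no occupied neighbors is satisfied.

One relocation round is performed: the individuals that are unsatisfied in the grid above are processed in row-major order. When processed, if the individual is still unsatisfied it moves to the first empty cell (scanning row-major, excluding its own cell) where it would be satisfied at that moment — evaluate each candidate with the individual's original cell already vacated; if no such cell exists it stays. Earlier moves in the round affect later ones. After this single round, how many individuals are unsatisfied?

Initially unsatisfied (in order): (3,1), (3,2), (4,1), (5,5).
  (3,1) → (1,2).
  (3,2) → (5,1).
  (4,1): now satisfied by earlier moves; stays.
  (5,5): no empty cell satisfies it; stays.
Resulting grid:
1 1 1 . 1
1 . 1 1 .
. . 1 1 1
2 . 1 1 1
2 . 1 . 2
Unsatisfied now: (5,5).

1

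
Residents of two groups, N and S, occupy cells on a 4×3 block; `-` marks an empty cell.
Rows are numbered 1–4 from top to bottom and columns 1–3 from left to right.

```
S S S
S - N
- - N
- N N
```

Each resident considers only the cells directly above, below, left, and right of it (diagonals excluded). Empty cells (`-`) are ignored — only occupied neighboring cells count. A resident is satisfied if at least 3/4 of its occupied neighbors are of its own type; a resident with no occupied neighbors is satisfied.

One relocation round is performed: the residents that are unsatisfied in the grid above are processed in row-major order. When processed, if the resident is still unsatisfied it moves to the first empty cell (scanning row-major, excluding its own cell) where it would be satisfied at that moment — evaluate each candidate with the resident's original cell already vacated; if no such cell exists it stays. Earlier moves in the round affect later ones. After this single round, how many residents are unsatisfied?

0

Initially unsatisfied (in order): (1,3), (2,3).
  (1,3) → (3,1).
  (2,3): now satisfied by earlier moves; stays.
Resulting grid:
S S -
S - N
S - N
- N N
All satisfied now.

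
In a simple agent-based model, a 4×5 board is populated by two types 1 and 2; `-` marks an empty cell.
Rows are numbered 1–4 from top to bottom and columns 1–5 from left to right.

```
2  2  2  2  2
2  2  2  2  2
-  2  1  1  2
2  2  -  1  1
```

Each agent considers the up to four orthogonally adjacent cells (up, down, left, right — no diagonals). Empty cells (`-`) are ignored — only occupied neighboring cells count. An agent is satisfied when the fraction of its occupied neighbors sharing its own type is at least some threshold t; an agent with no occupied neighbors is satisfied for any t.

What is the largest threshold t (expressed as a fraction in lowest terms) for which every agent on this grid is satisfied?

1/3

Row 1: (1,1)2 2/2 · (1,2)2 3/3 · (1,3)2 3/3 · (1,4)2 3/3 · (1,5)2 2/2
Row 2: (2,1)2 2/2 · (2,2)2 4/4 · (2,3)2 3/4 · (2,4)2 3/4 · (2,5)2 3/3
Row 3: (3,2)2 2/3 · (3,3)1 1/3 · (3,4)1 2/4 · (3,5)2 1/3
Row 4: (4,1)2 1/1 · (4,2)2 2/2 · (4,4)1 2/2 · (4,5)1 1/2
The smallest same-type fraction is 1/3 at (3,3), which reduces to 1/3. Any threshold above that leaves this agent unsatisfied.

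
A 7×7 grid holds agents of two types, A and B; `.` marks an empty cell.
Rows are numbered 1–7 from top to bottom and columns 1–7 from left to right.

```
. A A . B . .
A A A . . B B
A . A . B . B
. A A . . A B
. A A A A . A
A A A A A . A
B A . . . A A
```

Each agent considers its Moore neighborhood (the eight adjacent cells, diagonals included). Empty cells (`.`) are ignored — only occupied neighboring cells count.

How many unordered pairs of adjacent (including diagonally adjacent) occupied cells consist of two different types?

Scan each occupied cell's neighbors to the right and below (and the two forward diagonals) so each pair is counted once.
From row 1: 0 unlike of 7 pairs (running 0/7).
From row 2: 0 unlike of 10 pairs (running 0/17).
From row 3: 2 unlike of 6 pairs (running 2/23).
From row 4: 2 unlike of 10 pairs (running 4/33).
From row 5: 0 unlike of 15 pairs (running 4/48).
From row 6: 2 unlike of 12 pairs (running 6/60).
From row 7: 1 unlike of 2 pairs (running 7/62).
Total adjacent occupied pairs: 62; unlike-type pairs: 7.

7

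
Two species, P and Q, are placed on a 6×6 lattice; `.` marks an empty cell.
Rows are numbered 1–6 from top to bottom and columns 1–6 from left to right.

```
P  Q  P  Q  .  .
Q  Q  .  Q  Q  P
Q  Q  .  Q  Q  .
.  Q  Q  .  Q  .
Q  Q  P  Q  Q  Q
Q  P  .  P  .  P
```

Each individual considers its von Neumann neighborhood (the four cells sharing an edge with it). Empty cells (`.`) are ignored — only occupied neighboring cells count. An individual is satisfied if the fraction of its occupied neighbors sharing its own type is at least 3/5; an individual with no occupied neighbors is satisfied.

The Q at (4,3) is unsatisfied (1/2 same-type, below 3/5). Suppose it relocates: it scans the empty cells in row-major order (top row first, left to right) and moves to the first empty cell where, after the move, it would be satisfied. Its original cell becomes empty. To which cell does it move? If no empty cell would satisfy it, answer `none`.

(1,5)

Vacating (4,3). Empty cells in order:
  (1,5): 2/2 same-type → satisfied — stop here.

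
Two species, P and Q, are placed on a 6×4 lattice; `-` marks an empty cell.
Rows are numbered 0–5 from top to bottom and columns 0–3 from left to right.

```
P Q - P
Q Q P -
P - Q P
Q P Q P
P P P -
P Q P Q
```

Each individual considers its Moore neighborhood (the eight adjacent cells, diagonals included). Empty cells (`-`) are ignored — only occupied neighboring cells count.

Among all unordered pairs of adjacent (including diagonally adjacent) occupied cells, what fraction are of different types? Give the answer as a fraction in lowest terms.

Scan each occupied cell's neighbors to the right and below (and the two forward diagonals) so each pair is counted once.
Row 0: P(0,0)–Q(0,1)≠ P(0,0)–Q(1,0)≠ P(0,0)–Q(1,1)≠ Q(0,1)–Q(1,1)= Q(0,1)–P(1,2)≠ Q(0,1)–Q(1,0)= P(0,3)–P(1,2)=  → 4/7 unlike.
Row 1: Q(1,0)–Q(1,1)= Q(1,0)–P(2,0)≠ Q(1,1)–P(1,2)≠ Q(1,1)–Q(2,2)= Q(1,1)–P(2,0)≠ P(1,2)–Q(2,2)≠ P(1,2)–P(2,3)=  → 4/7 unlike.
Row 2: P(2,0)–Q(3,0)≠ P(2,0)–P(3,1)= Q(2,2)–P(2,3)≠ Q(2,2)–Q(3,2)= Q(2,2)–P(3,3)≠ Q(2,2)–P(3,1)≠ P(2,3)–P(3,3)= P(2,3)–Q(3,2)≠  → 5/8 unlike.
Row 3: Q(3,0)–P(3,1)≠ Q(3,0)–P(4,0)≠ Q(3,0)–P(4,1)≠ P(3,1)–Q(3,2)≠ P(3,1)–P(4,1)= P(3,1)–P(4,2)= P(3,1)–P(4,0)= Q(3,2)–P(3,3)≠ Q(3,2)–P(4,2)≠ Q(3,2)–P(4,1)≠ P(3,3)–P(4,2)=  → 7/11 unlike.
Row 4: P(4,0)–P(4,1)= P(4,0)–P(5,0)= P(4,0)–Q(5,1)≠ P(4,1)–P(4,2)= P(4,1)–Q(5,1)≠ P(4,1)–P(5,2)= P(4,1)–P(5,0)= P(4,2)–P(5,2)= P(4,2)–Q(5,3)≠ P(4,2)–Q(5,1)≠  → 4/10 unlike.
Row 5: P(5,0)–Q(5,1)≠ Q(5,1)–P(5,2)≠ P(5,2)–Q(5,3)≠  → 3/3 unlike.
Total adjacent occupied pairs: 46; unlike-type pairs: 27.
27/46 is already in lowest terms.

27/46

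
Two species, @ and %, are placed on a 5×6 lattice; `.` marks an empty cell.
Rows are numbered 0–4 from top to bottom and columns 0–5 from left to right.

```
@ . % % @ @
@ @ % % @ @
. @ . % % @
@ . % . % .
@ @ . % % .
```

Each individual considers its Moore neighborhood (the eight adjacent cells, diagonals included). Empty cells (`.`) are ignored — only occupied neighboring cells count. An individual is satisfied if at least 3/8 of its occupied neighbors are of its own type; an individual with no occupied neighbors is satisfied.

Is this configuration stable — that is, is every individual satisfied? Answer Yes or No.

Row 0: (0,0)@ 2/2 ok · (0,2)% 3/4 ok · (0,3)% 3/5 ok · (0,4)@ 3/5 ok · (0,5)@ 3/3 ok
Row 1: (1,0)@ 3/3 ok · (1,1)@ 3/5 ok · (1,2)% 4/6 ok · (1,3)% 5/7 ok · (1,4)@ 4/8 ok · (1,5)@ 4/5 ok
Row 2: (2,1)@ 3/5 ok · (2,3)% 5/6 ok · (2,4)% 3/6 ok · (2,5)@ 2/4 ok
Row 3: (3,0)@ 3/3 ok · (3,2)% 2/4 ok · (3,4)% 4/5 ok
Row 4: (4,0)@ 2/2 ok · (4,1)@ 2/3 ok · (4,3)% 3/3 ok · (4,4)% 2/2 ok
All meet the threshold, so the configuration is stable.

Yes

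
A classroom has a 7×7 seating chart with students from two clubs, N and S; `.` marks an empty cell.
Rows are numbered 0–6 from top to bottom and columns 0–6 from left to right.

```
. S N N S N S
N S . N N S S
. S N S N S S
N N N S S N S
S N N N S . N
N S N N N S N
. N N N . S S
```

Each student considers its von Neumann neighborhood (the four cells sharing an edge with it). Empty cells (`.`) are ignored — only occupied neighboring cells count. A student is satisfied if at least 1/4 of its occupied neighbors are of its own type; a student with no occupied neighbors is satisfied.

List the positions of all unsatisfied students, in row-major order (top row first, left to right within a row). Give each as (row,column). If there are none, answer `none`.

(0,4), (0,5), (1,0), (3,5), (4,0), (5,0), (5,1)

Row 0: (0,1)S 1/2 ok · (0,2)N 1/2 ok · (0,3)N 2/3 ok · (0,4)S 0/3 unhappy · (0,5)N 0/3 unhappy · (0,6)S 1/2 ok
Row 1: (1,0)N 0/1 unhappy · (1,1)S 2/3 ok · (1,3)N 2/3 ok · (1,4)N 2/4 ok · (1,5)S 2/4 ok · (1,6)S 3/3 ok
Row 2: (2,1)S 1/3 ok · (2,2)N 1/3 ok · (2,3)S 1/4 ok · (2,4)N 1/4 ok · (2,5)S 2/4 ok · (2,6)S 3/3 ok
Row 3: (3,0)N 1/2 ok · (3,1)N 3/4 ok · (3,2)N 3/4 ok · (3,3)S 2/4 ok · (3,4)S 2/4 ok · (3,5)N 0/3 unhappy · (3,6)S 1/3 ok
Row 4: (4,0)S 0/3 unhappy · (4,1)N 2/4 ok · (4,2)N 4/4 ok · (4,3)N 2/4 ok · (4,4)S 1/3 ok · (4,6)N 1/2 ok
Row 5: (5,0)N 0/2 unhappy · (5,1)S 0/4 unhappy · (5,2)N 3/4 ok · (5,3)N 4/4 ok · (5,4)N 1/3 ok · (5,5)S 1/3 ok · (5,6)N 1/3 ok
Row 6: (6,1)N 1/2 ok · (6,2)N 3/3 ok · (6,3)N 2/2 ok · (6,5)S 2/2 ok · (6,6)S 1/2 ok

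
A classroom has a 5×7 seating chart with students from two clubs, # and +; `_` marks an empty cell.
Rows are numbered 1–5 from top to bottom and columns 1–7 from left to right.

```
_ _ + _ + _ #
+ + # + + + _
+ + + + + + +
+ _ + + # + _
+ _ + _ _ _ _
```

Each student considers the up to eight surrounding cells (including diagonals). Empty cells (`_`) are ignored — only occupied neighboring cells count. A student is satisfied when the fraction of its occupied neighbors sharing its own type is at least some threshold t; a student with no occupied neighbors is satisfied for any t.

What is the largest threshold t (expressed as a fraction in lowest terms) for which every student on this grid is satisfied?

0/1

Row 1: (1,3)+ 2/3 · (1,5)+ 3/3 · (1,7)# 0/1
Row 2: (2,1)+ 3/3 · (2,2)+ 5/6 · (2,3)# 0/6 · (2,4)+ 6/7 · (2,5)+ 6/6 · (2,6)+ 5/6
Row 3: (3,1)+ 4/4 · (3,2)+ 6/7 · (3,3)+ 6/7 · (3,4)+ 6/8 · (3,5)+ 7/8 · (3,6)+ 5/6 · (3,7)+ 3/3
Row 4: (4,1)+ 3/3 · (4,3)+ 5/5 · (4,4)+ 5/6 · (4,5)# 0/5 · (4,6)+ 3/4
Row 5: (5,1)+ 1/1 · (5,3)+ 2/2
The smallest same-type fraction is 0/1 at (1,7), which reduces to 0/1. Any threshold above that leaves this student unsatisfied.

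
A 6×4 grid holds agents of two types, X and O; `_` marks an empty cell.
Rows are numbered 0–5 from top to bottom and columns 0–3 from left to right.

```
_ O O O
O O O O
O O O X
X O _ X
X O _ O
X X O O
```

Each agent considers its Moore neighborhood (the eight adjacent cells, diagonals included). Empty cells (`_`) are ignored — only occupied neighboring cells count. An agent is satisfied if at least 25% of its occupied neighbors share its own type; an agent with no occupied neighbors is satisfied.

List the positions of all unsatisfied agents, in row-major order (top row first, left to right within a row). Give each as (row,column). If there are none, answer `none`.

Row 0: (0,1)O 4/4 ✓ · (0,2)O 5/5 ✓ · (0,3)O 3/3 ✓
Row 1: (1,0)O 4/4 ✓ · (1,1)O 7/7 ✓ · (1,2)O 7/8 ✓ · (1,3)O 4/5 ✓
Row 2: (2,0)O 4/5 ✓ · (2,1)O 6/7 ✓ · (2,2)O 5/7 ✓ · (2,3)X 1/4 ✓
Row 3: (3,0)X 1/5 ✗ · (3,1)O 4/6 ✓ · (3,3)X 1/3 ✓
Row 4: (4,0)X 3/5 ✓ · (4,1)O 2/6 ✓ · (4,3)O 2/3 ✓
Row 5: (5,0)X 2/3 ✓ · (5,1)X 2/4 ✓ · (5,2)O 3/4 ✓ · (5,3)O 2/2 ✓

(3,0)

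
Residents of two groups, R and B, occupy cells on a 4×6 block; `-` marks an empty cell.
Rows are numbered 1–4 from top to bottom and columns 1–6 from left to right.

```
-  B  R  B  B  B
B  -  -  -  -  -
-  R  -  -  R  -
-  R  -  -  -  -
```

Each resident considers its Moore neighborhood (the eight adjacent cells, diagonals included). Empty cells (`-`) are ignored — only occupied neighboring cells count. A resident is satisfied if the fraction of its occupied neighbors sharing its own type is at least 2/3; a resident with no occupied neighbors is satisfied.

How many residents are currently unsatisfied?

5

Row 1: (1,2)B 1/2 ✗ · (1,3)R 0/2 ✗ · (1,4)B 1/2 ✗ · (1,5)B 2/2 ✓ · (1,6)B 1/1 ✓
Row 2: (2,1)B 1/2 ✗
Row 3: (3,2)R 1/2 ✗ · (3,5)R 0/0 ✓
Row 4: (4,2)R 1/1 ✓
Unsatisfied: (1,2), (1,3), (1,4), (2,1), (3,2) — 5 in total.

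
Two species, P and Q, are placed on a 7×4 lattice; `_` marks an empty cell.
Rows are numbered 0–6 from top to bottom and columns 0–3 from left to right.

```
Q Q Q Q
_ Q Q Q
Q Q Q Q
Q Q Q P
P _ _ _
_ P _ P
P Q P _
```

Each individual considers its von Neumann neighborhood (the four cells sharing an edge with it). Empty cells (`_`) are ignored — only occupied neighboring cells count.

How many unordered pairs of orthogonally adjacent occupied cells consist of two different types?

Scan each occupied cell's neighbors to the right and below so each pair is counted once.
From row 0: 0 unlike of 6 pairs (running 0/6).
From row 1: 0 unlike of 5 pairs (running 0/11).
From row 2: 1 unlike of 7 pairs (running 1/18).
From row 3: 2 unlike of 4 pairs (running 3/22).
From row 5: 1 unlike of 1 pairs (running 4/23).
From row 6: 2 unlike of 2 pairs (running 6/25).
Total adjacent occupied pairs: 25; unlike-type pairs: 6.

6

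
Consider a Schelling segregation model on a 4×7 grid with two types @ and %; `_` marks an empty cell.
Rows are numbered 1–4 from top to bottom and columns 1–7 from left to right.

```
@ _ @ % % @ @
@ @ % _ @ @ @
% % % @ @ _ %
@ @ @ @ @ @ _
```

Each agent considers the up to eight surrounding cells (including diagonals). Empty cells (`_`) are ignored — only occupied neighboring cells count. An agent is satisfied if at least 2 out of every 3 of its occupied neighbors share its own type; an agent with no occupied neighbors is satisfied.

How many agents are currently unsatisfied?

13

(1,1)@ 2/2 satisfied
(1,3)@ 1/3 not
(1,4)% 2/4 not
(1,5)% 1/4 not
(1,6)@ 4/5 satisfied
(1,7)@ 3/3 satisfied
(2,1)@ 2/4 not
(2,2)@ 3/7 not
(2,3)% 3/6 not
(2,5)@ 4/6 satisfied
(2,6)@ 5/7 satisfied
(2,7)@ 3/4 satisfied
(3,1)% 1/5 not
(3,2)% 3/8 not
(3,3)% 2/7 not
(3,4)@ 5/7 satisfied
(3,5)@ 6/6 satisfied
(3,7)% 0/3 not
(4,1)@ 1/3 not
(4,2)@ 2/5 not
(4,3)@ 3/5 not
(4,4)@ 4/5 satisfied
(4,5)@ 4/4 satisfied
(4,6)@ 2/3 satisfied
Unsatisfied: (1,3), (1,4), (1,5), (2,1), (2,2), (2,3), (3,1), (3,2), (3,3), (3,7), (4,1), (4,2), (4,3) — 13 in total.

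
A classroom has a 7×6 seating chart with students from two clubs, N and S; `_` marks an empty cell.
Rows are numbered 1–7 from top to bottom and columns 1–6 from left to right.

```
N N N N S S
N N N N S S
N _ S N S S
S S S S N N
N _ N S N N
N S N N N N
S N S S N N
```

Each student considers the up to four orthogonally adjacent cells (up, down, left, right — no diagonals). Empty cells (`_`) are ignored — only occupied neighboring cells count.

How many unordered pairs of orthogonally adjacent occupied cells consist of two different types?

Scan each occupied cell's neighbors to the right and below so each pair is counted once.
Row 1: N(1,1)–N(1,2)= N(1,1)–N(2,1)= N(1,2)–N(1,3)= N(1,2)–N(2,2)= N(1,3)–N(1,4)= N(1,3)–N(2,3)= N(1,4)–S(1,5)≠ N(1,4)–N(2,4)= S(1,5)–S(1,6)= S(1,5)–S(2,5)= S(1,6)–S(2,6)=  → 1/11 unlike.
Row 2: N(2,1)–N(2,2)= N(2,1)–N(3,1)= N(2,2)–N(2,3)= N(2,3)–N(2,4)= N(2,3)–S(3,3)≠ N(2,4)–S(2,5)≠ N(2,4)–N(3,4)= S(2,5)–S(2,6)= S(2,5)–S(3,5)= S(2,6)–S(3,6)=  → 2/10 unlike.
Row 3: N(3,1)–S(4,1)≠ S(3,3)–N(3,4)≠ S(3,3)–S(4,3)= N(3,4)–S(3,5)≠ N(3,4)–S(4,4)≠ S(3,5)–S(3,6)= S(3,5)–N(4,5)≠ S(3,6)–N(4,6)≠  → 6/8 unlike.
Row 4: S(4,1)–S(4,2)= S(4,1)–N(5,1)≠ S(4,2)–S(4,3)= S(4,3)–S(4,4)= S(4,3)–N(5,3)≠ S(4,4)–N(4,5)≠ S(4,4)–S(5,4)= N(4,5)–N(4,6)= N(4,5)–N(5,5)= N(4,6)–N(5,6)=  → 3/10 unlike.
Row 5: N(5,1)–N(6,1)= N(5,3)–S(5,4)≠ N(5,3)–N(6,3)= S(5,4)–N(5,5)≠ S(5,4)–N(6,4)≠ N(5,5)–N(5,6)= N(5,5)–N(6,5)= N(5,6)–N(6,6)=  → 3/8 unlike.
Row 6: N(6,1)–S(6,2)≠ N(6,1)–S(7,1)≠ S(6,2)–N(6,3)≠ S(6,2)–N(7,2)≠ N(6,3)–N(6,4)= N(6,3)–S(7,3)≠ N(6,4)–N(6,5)= N(6,4)–S(7,4)≠ N(6,5)–N(6,6)= N(6,5)–N(7,5)= N(6,6)–N(7,6)=  → 6/11 unlike.
Row 7: S(7,1)–N(7,2)≠ N(7,2)–S(7,3)≠ S(7,3)–S(7,4)= S(7,4)–N(7,5)≠ N(7,5)–N(7,6)=  → 3/5 unlike.
Total adjacent occupied pairs: 63; unlike-type pairs: 24.

24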